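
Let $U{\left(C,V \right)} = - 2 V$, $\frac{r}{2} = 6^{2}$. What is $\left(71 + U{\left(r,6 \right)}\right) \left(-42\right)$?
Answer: $-2478$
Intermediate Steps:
$r = 72$ ($r = 2 \cdot 6^{2} = 2 \cdot 36 = 72$)
$\left(71 + U{\left(r,6 \right)}\right) \left(-42\right) = \left(71 - 12\right) \left(-42\right) = 59 \left(-42\right) = -2478$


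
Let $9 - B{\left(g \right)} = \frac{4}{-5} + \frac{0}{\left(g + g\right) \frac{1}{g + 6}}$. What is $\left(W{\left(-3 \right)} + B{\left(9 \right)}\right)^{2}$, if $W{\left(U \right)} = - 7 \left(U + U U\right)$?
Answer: $\frac{25921}{25} \approx 1036.8$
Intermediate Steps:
$W{\left(U \right)} = - 7 U - 7 U^{2}$ ($W{\left(U \right)} = - 7 \left(U + U^{2}\right) = - 7 U - 7 U^{2}$)
$B{\left(g \right)} = \frac{49}{5}$ ($B{\left(g \right)} = 9 - \left(\frac{4}{-5} + \frac{0}{\left(g + g\right) \frac{1}{g + 6}}\right) = 9 - \left(4 \left(- \frac{1}{5}\right) + \frac{0}{2 g \frac{1}{6 + g}}\right) = 9 - \left(- \frac{4}{5} + \frac{0}{2 g \frac{1}{6 + g}}\right) = 9 - \left(- \frac{4}{5} + 0 \frac{6 + g}{2 g}\right) = 9 - \left(- \frac{4}{5} + 0\right) = 9 - - \frac{4}{5} = 9 + \frac{4}{5} = \frac{49}{5}$)
$\left(W{\left(-3 \right)} + B{\left(9 \right)}\right)^{2} = \left(\left(-7\right) \left(-3\right) \left(1 - 3\right) + \frac{49}{5}\right)^{2} = \left(\left(-7\right) \left(-3\right) \left(-2\right) + \frac{49}{5}\right)^{2} = \left(-42 + \frac{49}{5}\right)^{2} = \left(- \frac{161}{5}\right)^{2} = \frac{25921}{25}$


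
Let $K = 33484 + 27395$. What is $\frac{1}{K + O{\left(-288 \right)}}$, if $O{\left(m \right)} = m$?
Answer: $\frac{1}{60591} \approx 1.6504 \cdot 10^{-5}$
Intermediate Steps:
$K = 60879$
$\frac{1}{K + O{\left(-288 \right)}} = \frac{1}{60879 - 288} = \frac{1}{60591}$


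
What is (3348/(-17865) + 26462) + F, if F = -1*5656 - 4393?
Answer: 32579433/1985 ≈ 16413.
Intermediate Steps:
F = -10049 (F = -5656 - 4393 = -10049)
(3348/(-17865) + 26462) + F = (3348/(-17865) + 26462) - 10049 = (3348*(-1/17865) + 26462) - 10049 = (-372/1985 + 26462) - 10049 = 52526698/1985 - 10049 = 32579433/1985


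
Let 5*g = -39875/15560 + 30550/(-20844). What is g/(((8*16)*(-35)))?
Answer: 2613025/14530102272 ≈ 0.00017984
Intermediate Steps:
g = -13065125/16216632 (g = (-39875/15560 + 30550/(-20844))/5 = (-39875*1/15560 + 30550*(-1/20844))/5 = (-7975/3112 - 15275/10422)/5 = (⅕)*(-65325625/16216632) = -13065125/16216632 ≈ -0.80566)
g/(((8*16)*(-35))) = -13065125/(16216632*((8*16)*(-35))) = -13065125/(16216632*(128*(-35))) = -13065125/16216632/(-4480) = -13065125/16216632*(-1/4480) = 2613025/14530102272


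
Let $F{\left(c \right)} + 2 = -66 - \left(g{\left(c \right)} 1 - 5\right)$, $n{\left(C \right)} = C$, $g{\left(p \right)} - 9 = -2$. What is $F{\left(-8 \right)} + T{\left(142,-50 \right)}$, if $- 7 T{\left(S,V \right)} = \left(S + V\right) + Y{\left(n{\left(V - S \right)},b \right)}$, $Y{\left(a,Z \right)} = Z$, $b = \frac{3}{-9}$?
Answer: $- \frac{1745}{21} \approx -83.095$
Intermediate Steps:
$g{\left(p \right)} = 7$ ($g{\left(p \right)} = 9 - 2 = 7$)
$b = - \frac{1}{3}$ ($b = 3 \left(- \frac{1}{9}\right) = - \frac{1}{3} \approx -0.33333$)
$F{\left(c \right)} = -70$ ($F{\left(c \right)} = -2 - \left(61 + 7\right) = -2 - 68 = -70$)
$T{\left(S,V \right)} = \frac{1}{21} - \frac{S}{7} - \frac{V}{7}$ ($T{\left(S,V \right)} = - \frac{\left(S + V\right) - \frac{1}{3}}{7} = - \frac{- \frac{1}{3} + S + V}{7} = \frac{1}{21} - \frac{S}{7} - \frac{V}{7}$)
$F{\left(-8 \right)} + T{\left(142,-50 \right)} = -70 - \frac{275}{21} = - \frac{1745}{21}$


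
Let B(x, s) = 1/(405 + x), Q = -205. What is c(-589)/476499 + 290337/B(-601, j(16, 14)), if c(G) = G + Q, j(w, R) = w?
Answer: -27115676872742/476499 ≈ -5.6906e+7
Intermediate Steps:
c(G) = -205 + G (c(G) = G - 205 = -205 + G)
c(-589)/476499 + 290337/B(-601, j(16, 14)) = (-205 - 589)/476499 + 290337/(1/(405 - 601)) = -794*1/476499 + 290337/(1/(-196)) = -794/476499 + 290337/(-1/196) = -794/476499 + 290337*(-196) = -794/476499 - 56906052 = -27115676872742/476499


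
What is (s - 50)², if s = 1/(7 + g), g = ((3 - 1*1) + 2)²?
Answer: 1320201/529 ≈ 2495.7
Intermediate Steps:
g = 16 (g = ((3 - 1) + 2)² = (2 + 2)² = 4² = 16)
s = 1/23 (s = 1/(7 + 16) = 1/23 ≈ 0.043478)
(s - 50)² = (1/23 - 50)² = (-1149/23)² = 1320201/529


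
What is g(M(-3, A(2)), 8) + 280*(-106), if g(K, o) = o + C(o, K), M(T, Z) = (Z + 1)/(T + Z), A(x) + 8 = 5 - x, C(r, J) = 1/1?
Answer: -29671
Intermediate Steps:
C(r, J) = 1
A(x) = -3 - x (A(x) = -8 + (5 - x) = -3 - x)
M(T, Z) = (1 + Z)/(T + Z)
g(K, o) = 1 + o (g(K, o) = o + 1 = 1 + o)
g(M(-3, A(2)), 8) + 280*(-106) = (1 + 8) + 280*(-106) = 9 - 29680 = -29671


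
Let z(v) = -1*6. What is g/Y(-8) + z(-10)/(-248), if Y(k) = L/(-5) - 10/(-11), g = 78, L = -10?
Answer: 13311/496 ≈ 26.837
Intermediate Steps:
Y(k) = 32/11 (Y(k) = -10/(-5) - 10/(-11) = -10*(-⅕) - 10*(-1/11) = 2 + 10/11 = 32/11)
z(v) = -6
g/Y(-8) + z(-10)/(-248) = 78/(32/11) - 6/(-248) = 78*(11/32) - 6*(-1/248) = 429/16 + 3/124 = 13311/496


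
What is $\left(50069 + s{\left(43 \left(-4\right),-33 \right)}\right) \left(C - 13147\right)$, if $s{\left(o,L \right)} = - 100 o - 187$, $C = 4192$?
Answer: $-600719310$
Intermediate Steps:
$s{\left(o,L \right)} = -187 - 100 o$
$\left(50069 + s{\left(43 \left(-4\right),-33 \right)}\right) \left(C - 13147\right) = \left(50069 - \left(187 + 100 \cdot 43 \left(-4\right)\right)\right) \left(4192 - 13147\right) = \left(50069 - -17013\right) \left(-8955\right) = \left(50069 + \left(-187 + 17200\right)\right) \left(-8955\right) = \left(50069 + 17013\right) \left(-8955\right) = 67082 \left(-8955\right) = -600719310$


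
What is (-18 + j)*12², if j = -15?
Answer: -4752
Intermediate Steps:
(-18 + j)*12² = (-18 - 15)*12² = -33*144 = -4752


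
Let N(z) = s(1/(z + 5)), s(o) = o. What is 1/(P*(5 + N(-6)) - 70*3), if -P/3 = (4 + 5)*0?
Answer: -1/210 ≈ -0.0047619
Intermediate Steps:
P = 0 (P = -3*(4 + 5)*0 = -27*0 = -3*0 = 0)
N(z) = 1/(5 + z) (N(z) = 1/(z + 5) = 1/(5 + z))
1/(P*(5 + N(-6)) - 70*3) = 1/(0*(5 + 1/(5 - 6)) - 70*3) = 1/(0*(5 + 1/(-1)) - 210) = 1/(0*(5 - 1) - 210) = 1/(0*4 - 210) = 1/(0 - 210) = 1/(-210) = -1/210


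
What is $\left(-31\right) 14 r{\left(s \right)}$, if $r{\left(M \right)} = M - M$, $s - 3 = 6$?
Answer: $0$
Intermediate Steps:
$s = 9$ ($s = 3 + 6 = 9$)
$r{\left(M \right)} = 0$
$\left(-31\right) 14 r{\left(s \right)} = \left(-31\right) 14 \cdot 0 = \left(-434\right) 0 = 0$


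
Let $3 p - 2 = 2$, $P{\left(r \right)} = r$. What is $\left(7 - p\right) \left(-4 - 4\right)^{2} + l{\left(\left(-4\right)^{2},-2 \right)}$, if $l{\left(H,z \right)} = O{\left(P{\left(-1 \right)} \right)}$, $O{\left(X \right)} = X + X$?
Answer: $\frac{1082}{3} \approx 360.67$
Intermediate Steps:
$p = \frac{4}{3}$ ($p = \frac{2}{3} + \frac{1}{3} \cdot 2 = \frac{2}{3} + \frac{2}{3} = \frac{4}{3} \approx 1.3333$)
$O{\left(X \right)} = 2 X$
$l{\left(H,z \right)} = -2$ ($l{\left(H,z \right)} = 2 \left(-1\right) = -2$)
$\left(7 - p\right) \left(-4 - 4\right)^{2} + l{\left(\left(-4\right)^{2},-2 \right)} = \left(7 - \frac{4}{3}\right) \left(-4 - 4\right)^{2} - 2 = \left(7 - \frac{4}{3}\right) \left(-8\right)^{2} - 2 = \frac{17}{3} \cdot 64 - 2 = \frac{1088}{3} - 2 = \frac{1082}{3}$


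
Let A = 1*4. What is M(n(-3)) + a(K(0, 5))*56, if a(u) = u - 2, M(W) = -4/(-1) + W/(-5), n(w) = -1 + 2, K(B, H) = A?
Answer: 579/5 ≈ 115.80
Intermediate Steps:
A = 4
K(B, H) = 4
n(w) = 1
M(W) = 4 - W/5 (M(W) = -4*(-1) + W*(-⅕) = 4 - W/5)
a(u) = -2 + u
M(n(-3)) + a(K(0, 5))*56 = (4 - ⅕*1) + (-2 + 4)*56 = (4 - ⅕) + 2*56 = 19/5 + 112 = 579/5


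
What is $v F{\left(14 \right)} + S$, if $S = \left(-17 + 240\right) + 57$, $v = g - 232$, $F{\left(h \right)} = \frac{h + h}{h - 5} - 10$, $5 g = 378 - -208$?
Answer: $\frac{48188}{45} \approx 1070.8$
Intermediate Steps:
$g = \frac{586}{5}$ ($g = \frac{378 - -208}{5} = \frac{378 + 208}{5} = \frac{1}{5} \cdot 586 = \frac{586}{5} \approx 117.2$)
$F{\left(h \right)} = -10 + \frac{2 h}{-5 + h}$ ($F{\left(h \right)} = \frac{2 h}{-5 + h} - 10 = -10 + \frac{2 h}{-5 + h}$)
$v = - \frac{574}{5}$ ($v = \frac{586}{5} - 232 = - \frac{574}{5} \approx -114.8$)
$S = 280$ ($S = 223 + 57 = 280$)
$v F{\left(14 \right)} + S = - \frac{574 \frac{2 \left(25 - 56\right)}{-5 + 14}}{5} + 280 = - \frac{574 \frac{2 \left(25 - 56\right)}{9}}{5} + 280 = - \frac{574 \cdot 2 \cdot \frac{1}{9} \left(-31\right)}{5} + 280 = \left(- \frac{574}{5}\right) \left(- \frac{62}{9}\right) + 280 = \frac{35588}{45} + 280 = \frac{48188}{45}$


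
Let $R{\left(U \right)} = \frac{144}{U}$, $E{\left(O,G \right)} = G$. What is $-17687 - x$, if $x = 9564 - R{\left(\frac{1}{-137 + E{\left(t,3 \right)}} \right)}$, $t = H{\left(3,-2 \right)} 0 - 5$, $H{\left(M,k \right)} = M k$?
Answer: $-46547$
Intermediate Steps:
$t = -5$ ($t = 3 \left(-2\right) 0 - 5 = \left(-6\right) 0 - 5 = 0 - 5 = -5$)
$x = 28860$ ($x = 9564 - \frac{144}{\frac{1}{-137 + 3}} = 9564 - \frac{144}{\frac{1}{-134}} = 9564 - \frac{144}{- \frac{1}{134}} = 9564 - 144 \left(-134\right) = 9564 - -19296 = 9564 + 19296 = 28860$)
$-17687 - x = -17687 - 28860 = -46547$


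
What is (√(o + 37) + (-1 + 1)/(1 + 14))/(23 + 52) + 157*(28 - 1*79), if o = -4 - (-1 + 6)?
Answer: -8007 + 2*√7/75 ≈ -8006.9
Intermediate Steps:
o = -9 (o = -4 - 1*5 = -4 - 5 = -9)
(√(o + 37) + (-1 + 1)/(1 + 14))/(23 + 52) + 157*(28 - 1*79) = (√(-9 + 37) + (-1 + 1)/(1 + 14))/(23 + 52) + 157*(28 - 1*79) = (√28 + 0/15)/75 + 157*(28 - 79) = (2*√7 + 0*(1/15))*(1/75) + 157*(-51) = (2*√7 + 0)*(1/75) - 8007 = (2*√7)*(1/75) - 8007 = 2*√7/75 - 8007 = -8007 + 2*√7/75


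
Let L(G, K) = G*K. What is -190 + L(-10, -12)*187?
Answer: 22250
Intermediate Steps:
-190 + L(-10, -12)*187 = -190 - 10*(-12)*187 = -190 + 120*187 = -190 + 22440 = 22250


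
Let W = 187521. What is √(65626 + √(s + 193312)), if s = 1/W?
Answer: √(2307680896191066 + 187521*√6797647417438113)/187521 ≈ 257.03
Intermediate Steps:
s = 1/187521 ≈ 5.3327e-6
√(65626 + √(s + 193312)) = √(65626 + √(1/187521 + 193312)) = √(65626 + √(36250059553/187521)) = √(65626 + √6797647417438113/187521)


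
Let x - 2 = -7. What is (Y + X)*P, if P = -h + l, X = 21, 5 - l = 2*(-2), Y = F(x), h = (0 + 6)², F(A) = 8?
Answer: -783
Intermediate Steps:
x = -5 (x = 2 - 7 = -5)
h = 36 (h = 6² = 36)
Y = 8
l = 9 (l = 5 - 2*(-2) = 5 - 1*(-4) = 5 + 4 = 9)
P = -27 (P = -1*36 + 9 = -36 + 9 = -27)
(Y + X)*P = (8 + 21)*(-27) = 29*(-27) = -783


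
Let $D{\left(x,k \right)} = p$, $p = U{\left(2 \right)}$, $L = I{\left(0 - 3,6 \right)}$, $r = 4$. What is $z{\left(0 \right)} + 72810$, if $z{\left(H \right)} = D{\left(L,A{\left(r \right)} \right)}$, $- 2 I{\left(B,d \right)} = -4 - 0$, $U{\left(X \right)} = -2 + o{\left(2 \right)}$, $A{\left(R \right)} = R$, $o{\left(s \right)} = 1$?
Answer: $72809$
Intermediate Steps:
$U{\left(X \right)} = -1$ ($U{\left(X \right)} = -2 + 1 = -1$)
$I{\left(B,d \right)} = 2$ ($I{\left(B,d \right)} = - \frac{-4 - 0}{2} = - \frac{-4 + 0}{2} = \left(- \frac{1}{2}\right) \left(-4\right) = 2$)
$L = 2$
$p = -1$
$D{\left(x,k \right)} = -1$
$z{\left(H \right)} = -1$
$z{\left(0 \right)} + 72810 = -1 + 72810 = 72809$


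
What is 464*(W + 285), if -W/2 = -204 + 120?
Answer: 210192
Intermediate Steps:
W = 168 (W = -2*(-204 + 120) = -2*(-84) = 168)
464*(W + 285) = 464*(168 + 285) = 464*453 = 210192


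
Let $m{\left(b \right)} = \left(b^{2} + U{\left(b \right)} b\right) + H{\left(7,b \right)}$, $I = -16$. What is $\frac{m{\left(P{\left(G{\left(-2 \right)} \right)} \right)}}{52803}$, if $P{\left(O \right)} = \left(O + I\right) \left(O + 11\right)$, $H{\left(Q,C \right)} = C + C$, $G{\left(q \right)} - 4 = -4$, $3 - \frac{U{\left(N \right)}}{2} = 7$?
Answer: $\frac{32032}{52803} \approx 0.60663$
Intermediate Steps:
$U{\left(N \right)} = -8$ ($U{\left(N \right)} = 6 - 14 = -8$)
$G{\left(q \right)} = 0$ ($G{\left(q \right)} = 4 - 4 = 0$)
$H{\left(Q,C \right)} = 2 C$
$P{\left(O \right)} = \left(-16 + O\right) \left(11 + O\right)$ ($P{\left(O \right)} = \left(O - 16\right) \left(O + 11\right) = \left(-16 + O\right) \left(11 + O\right)$)
$m{\left(b \right)} = b^{2} - 6 b$ ($m{\left(b \right)} = \left(b^{2} - 8 b\right) + 2 b = b^{2} - 6 b$)
$\frac{m{\left(P{\left(G{\left(-2 \right)} \right)} \right)}}{52803} = \frac{\left(-176 + 0^{2} - 0\right) \left(-6 - \left(176 - 0^{2}\right)\right)}{52803} = \left(-176 + 0 + 0\right) \left(-6 + \left(-176 + 0 + 0\right)\right) \frac{1}{52803} = - 176 \left(-6 - 176\right) \frac{1}{52803} = \left(-176\right) \left(-182\right) \frac{1}{52803} = 32032 \cdot \frac{1}{52803} = \frac{32032}{52803}$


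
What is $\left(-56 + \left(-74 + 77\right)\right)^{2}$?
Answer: $2809$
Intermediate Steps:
$\left(-56 + \left(-74 + 77\right)\right)^{2} = \left(-56 + 3\right)^{2} = \left(-53\right)^{2} = 2809$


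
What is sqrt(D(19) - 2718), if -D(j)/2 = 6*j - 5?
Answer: 2*I*sqrt(734) ≈ 54.185*I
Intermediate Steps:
D(j) = 10 - 12*j (D(j) = -2*(6*j - 5) = -2*(-5 + 6*j) = 10 - 12*j)
sqrt(D(19) - 2718) = sqrt((10 - 12*19) - 2718) = sqrt((10 - 228) - 2718) = sqrt(-218 - 2718) = sqrt(-2936) = 2*I*sqrt(734)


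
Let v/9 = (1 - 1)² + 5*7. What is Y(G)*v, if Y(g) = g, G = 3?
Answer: 945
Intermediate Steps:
v = 315 (v = 9*((1 - 1)² + 5*7) = 9*(0² + 35) = 9*(0 + 35) = 9*35 = 315)
Y(G)*v = 3*315 = 945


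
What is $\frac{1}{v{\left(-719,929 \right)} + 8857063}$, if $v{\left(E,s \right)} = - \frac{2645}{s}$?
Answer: $\frac{929}{8228208882} \approx 1.129 \cdot 10^{-7}$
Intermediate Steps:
$\frac{1}{v{\left(-719,929 \right)} + 8857063} = \frac{1}{- \frac{2645}{929} + 8857063} = \frac{1}{\frac{8228208882}{929}} = \frac{929}{8228208882}$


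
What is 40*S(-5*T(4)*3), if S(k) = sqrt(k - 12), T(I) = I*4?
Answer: 240*I*sqrt(7) ≈ 634.98*I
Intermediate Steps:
T(I) = 4*I
S(k) = sqrt(-12 + k)
40*S(-5*T(4)*3) = 40*sqrt(-12 - 20*4*3) = 40*sqrt(-12 - 5*16*3) = 40*sqrt(-12 - 80*3) = 40*sqrt(-12 - 240) = 40*sqrt(-252) = 40*(6*I*sqrt(7)) = 240*I*sqrt(7)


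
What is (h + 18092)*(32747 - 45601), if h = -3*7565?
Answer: 59166962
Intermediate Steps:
h = -22695
(h + 18092)*(32747 - 45601) = (-22695 + 18092)*(32747 - 45601) = -4603*(-12854) = 59166962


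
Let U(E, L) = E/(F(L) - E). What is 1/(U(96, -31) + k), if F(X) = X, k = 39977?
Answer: 127/5076983 ≈ 2.5015e-5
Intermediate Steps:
U(E, L) = E/(L - E)
1/(U(96, -31) + k) = 1/(-1*96/(96 - 1*(-31)) + 39977) = 1/(-1*96/(96 + 31) + 39977) = 1/(-1*96/127 + 39977) = 1/(-1*96*1/127 + 39977) = 1/(-96/127 + 39977) = 1/(5076983/127) = 127/5076983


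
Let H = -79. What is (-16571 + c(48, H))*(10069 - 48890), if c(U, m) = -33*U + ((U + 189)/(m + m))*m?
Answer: 1400389933/2 ≈ 7.0019e+8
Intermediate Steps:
c(U, m) = 189/2 - 65*U/2 (c(U, m) = -33*U + ((189 + U)/((2*m)))*m = -33*U + ((189 + U)*(1/(2*m)))*m = -33*U + ((189 + U)/(2*m))*m = -33*U + (189/2 + U/2) = 189/2 - 65*U/2)
(-16571 + c(48, H))*(10069 - 48890) = (-16571 + (189/2 - 65/2*48))*(10069 - 48890) = (-16571 + (189/2 - 1560))*(-38821) = (-16571 - 2931/2)*(-38821) = -36073/2*(-38821) = 1400389933/2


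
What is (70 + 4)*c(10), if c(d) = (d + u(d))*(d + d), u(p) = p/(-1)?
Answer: 0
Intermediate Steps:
u(p) = -p (u(p) = p*(-1) = -p)
c(d) = 0 (c(d) = (d - d)*(d + d) = 0*(2*d) = 0)
(70 + 4)*c(10) = (70 + 4)*0 = 74*0 = 0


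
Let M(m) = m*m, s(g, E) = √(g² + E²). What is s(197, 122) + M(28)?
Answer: 784 + √53693 ≈ 1015.7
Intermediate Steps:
s(g, E) = √(E² + g²)
M(m) = m²
s(197, 122) + M(28) = √(122² + 197²) + 28² = √(14884 + 38809) + 784 = √53693 + 784 = 784 + √53693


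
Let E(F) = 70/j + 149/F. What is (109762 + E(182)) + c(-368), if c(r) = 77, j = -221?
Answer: 339843419/3094 ≈ 1.0984e+5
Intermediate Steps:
E(F) = -70/221 + 149/F (E(F) = 70/(-221) + 149/F = 70*(-1/221) + 149/F = -70/221 + 149/F)
(109762 + E(182)) + c(-368) = (109762 + (-70/221 + 149/182)) + 77 = (109762 + 1553/3094) + 77 = 339605181/3094 + 77 = 339843419/3094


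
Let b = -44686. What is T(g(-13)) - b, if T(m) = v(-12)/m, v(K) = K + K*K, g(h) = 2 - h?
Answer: 223474/5 ≈ 44695.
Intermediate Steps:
v(K) = K + K²
T(m) = 132/m (T(m) = (-12*(1 - 12))/m = (-12*(-11))/m = 132/m)
T(g(-13)) - b = 132/(2 - 1*(-13)) - 1*(-44686) = 132/(2 + 13) + 44686 = 132/15 + 44686 = 132*(1/15) + 44686 = 44/5 + 44686 = 223474/5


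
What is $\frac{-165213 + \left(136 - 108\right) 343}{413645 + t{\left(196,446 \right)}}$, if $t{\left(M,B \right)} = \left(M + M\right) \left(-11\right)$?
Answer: $- \frac{155609}{409333} \approx -0.38015$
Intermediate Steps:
$t{\left(M,B \right)} = - 22 M$ ($t{\left(M,B \right)} = 2 M \left(-11\right) = - 22 M$)
$\frac{-165213 + \left(136 - 108\right) 343}{413645 + t{\left(196,446 \right)}} = \frac{-165213 + \left(136 - 108\right) 343}{413645 - 4312} = \frac{-165213 + 28 \cdot 343}{413645 - 4312} = \frac{-165213 + 9604}{409333} = \left(-155609\right) \frac{1}{409333} = - \frac{155609}{409333}$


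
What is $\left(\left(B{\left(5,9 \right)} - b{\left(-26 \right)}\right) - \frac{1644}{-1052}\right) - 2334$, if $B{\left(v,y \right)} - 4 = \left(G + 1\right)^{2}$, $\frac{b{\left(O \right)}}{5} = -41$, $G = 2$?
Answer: $- \frac{556097}{263} \approx -2114.4$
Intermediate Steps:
$b{\left(O \right)} = -205$ ($b{\left(O \right)} = 5 \left(-41\right) = -205$)
$B{\left(v,y \right)} = 13$ ($B{\left(v,y \right)} = 4 + \left(2 + 1\right)^{2} = 4 + 3^{2} = 4 + 9 = 13$)
$\left(\left(B{\left(5,9 \right)} - b{\left(-26 \right)}\right) - \frac{1644}{-1052}\right) - 2334 = \left(\left(13 - -205\right) - \frac{1644}{-1052}\right) - 2334 = \left(\left(13 + 205\right) - - \frac{411}{263}\right) - 2334 = \left(218 + \frac{411}{263}\right) - 2334 = \frac{57745}{263} - 2334 = - \frac{556097}{263}$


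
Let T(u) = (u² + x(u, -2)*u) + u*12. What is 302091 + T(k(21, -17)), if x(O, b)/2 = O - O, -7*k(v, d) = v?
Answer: 302064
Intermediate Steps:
k(v, d) = -v/7
x(O, b) = 0 (x(O, b) = 2*(O - O) = 2*0 = 0)
T(u) = u² + 12*u (T(u) = (u² + 0*u) + u*12 = (u² + 0) + 12*u = u² + 12*u)
302091 + T(k(21, -17)) = 302091 + (-⅐*21)*(12 - ⅐*21) = 302091 - 3*(12 - 3) = 302091 - 3*9 = 302091 - 27 = 302064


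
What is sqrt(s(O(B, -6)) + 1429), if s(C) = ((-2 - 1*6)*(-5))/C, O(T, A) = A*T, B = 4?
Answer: sqrt(12846)/3 ≈ 37.780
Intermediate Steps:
s(C) = 40/C (s(C) = ((-2 - 6)*(-5))/C = (-8*(-5))/C = 40/C)
sqrt(s(O(B, -6)) + 1429) = sqrt(40/((-6*4)) + 1429) = sqrt(40/(-24) + 1429) = sqrt(40*(-1/24) + 1429) = sqrt(-5/3 + 1429) = sqrt(4282/3) = sqrt(12846)/3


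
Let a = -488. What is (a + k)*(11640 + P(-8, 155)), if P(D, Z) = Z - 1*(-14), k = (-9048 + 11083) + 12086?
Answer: 160992097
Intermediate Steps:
k = 14121 (k = 2035 + 12086 = 14121)
P(D, Z) = 14 + Z (P(D, Z) = Z + 14 = 14 + Z)
(a + k)*(11640 + P(-8, 155)) = (-488 + 14121)*(11640 + (14 + 155)) = 13633*(11640 + 169) = 13633*11809 = 160992097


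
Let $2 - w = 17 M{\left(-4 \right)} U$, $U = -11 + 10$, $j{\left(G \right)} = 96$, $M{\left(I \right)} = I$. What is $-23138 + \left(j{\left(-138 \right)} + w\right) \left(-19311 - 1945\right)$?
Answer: $-660818$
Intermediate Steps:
$U = -1$
$w = -66$ ($w = 2 - 17 \left(-4\right) \left(-1\right) = 2 - \left(-68\right) \left(-1\right) = 2 - 68 = -66$)
$-23138 + \left(j{\left(-138 \right)} + w\right) \left(-19311 - 1945\right) = -23138 + \left(96 - 66\right) \left(-19311 - 1945\right) = -23138 + 30 \left(-21256\right) = -23138 - 637680 = -660818$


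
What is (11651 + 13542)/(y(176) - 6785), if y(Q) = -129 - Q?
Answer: -25193/7090 ≈ -3.5533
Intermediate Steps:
(11651 + 13542)/(y(176) - 6785) = (11651 + 13542)/((-129 - 1*176) - 6785) = 25193/((-129 - 176) - 6785) = 25193/(-305 - 6785) = 25193/(-7090) = 25193*(-1/7090) = -25193/7090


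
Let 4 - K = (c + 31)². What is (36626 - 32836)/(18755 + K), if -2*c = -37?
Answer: 3032/13047 ≈ 0.23239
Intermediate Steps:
c = 37/2 (c = -½*(-37) = 37/2 ≈ 18.500)
K = -9785/4 (K = 4 - (37/2 + 31)² = 4 - (99/2)² = 4 - 1*9801/4 = 4 - 9801/4 = -9785/4 ≈ -2446.3)
(36626 - 32836)/(18755 + K) = (36626 - 32836)/(18755 - 9785/4) = 3790/(65235/4) = 3790*(4/65235) = 3032/13047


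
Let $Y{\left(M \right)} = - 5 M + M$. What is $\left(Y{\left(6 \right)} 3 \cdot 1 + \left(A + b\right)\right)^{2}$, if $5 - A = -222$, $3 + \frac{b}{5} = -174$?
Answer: $532900$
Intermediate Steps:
$b = -885$ ($b = -15 + 5 \left(-174\right) = -15 - 870 = -885$)
$A = 227$ ($A = 5 - -222 = 5 + 222 = 227$)
$Y{\left(M \right)} = - 4 M$
$\left(Y{\left(6 \right)} 3 \cdot 1 + \left(A + b\right)\right)^{2} = \left(\left(-4\right) 6 \cdot 3 \cdot 1 + \left(227 - 885\right)\right)^{2} = \left(\left(-24\right) 3 \cdot 1 - 658\right)^{2} = \left(\left(-72\right) 1 - 658\right)^{2} = \left(-72 - 658\right)^{2} = \left(-730\right)^{2} = 532900$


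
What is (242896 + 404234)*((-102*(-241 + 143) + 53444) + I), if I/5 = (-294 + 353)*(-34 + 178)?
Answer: 68544009600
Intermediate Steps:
I = 42480 (I = 5*((-294 + 353)*(-34 + 178)) = 5*(59*144) = 5*8496 = 42480)
(242896 + 404234)*((-102*(-241 + 143) + 53444) + I) = (242896 + 404234)*((-102*(-241 + 143) + 53444) + 42480) = 647130*((-102*(-98) + 53444) + 42480) = 647130*((9996 + 53444) + 42480) = 647130*(63440 + 42480) = 647130*105920 = 68544009600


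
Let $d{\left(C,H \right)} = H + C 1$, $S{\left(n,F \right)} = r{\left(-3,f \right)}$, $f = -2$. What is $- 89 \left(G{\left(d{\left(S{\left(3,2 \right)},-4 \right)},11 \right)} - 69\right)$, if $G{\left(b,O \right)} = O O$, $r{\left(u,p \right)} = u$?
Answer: $-4628$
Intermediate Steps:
$S{\left(n,F \right)} = -3$
$d{\left(C,H \right)} = C + H$ ($d{\left(C,H \right)} = H + C = C + H$)
$G{\left(b,O \right)} = O^{2}$
$- 89 \left(G{\left(d{\left(S{\left(3,2 \right)},-4 \right)},11 \right)} - 69\right) = - 89 \left(11^{2} - 69\right) = - 89 \left(121 - 69\right) = \left(-89\right) 52 = -4628$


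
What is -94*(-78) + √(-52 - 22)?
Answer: 7332 + I*√74 ≈ 7332.0 + 8.6023*I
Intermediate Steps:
-94*(-78) + √(-52 - 22) = 7332 + √(-74) = 7332 + I*√74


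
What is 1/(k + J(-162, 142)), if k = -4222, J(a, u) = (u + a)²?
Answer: -1/3822 ≈ -0.00026164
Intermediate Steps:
J(a, u) = (a + u)²
1/(k + J(-162, 142)) = 1/(-4222 + (-162 + 142)²) = 1/(-4222 + (-20)²) = 1/(-4222 + 400) = 1/(-3822) = -1/3822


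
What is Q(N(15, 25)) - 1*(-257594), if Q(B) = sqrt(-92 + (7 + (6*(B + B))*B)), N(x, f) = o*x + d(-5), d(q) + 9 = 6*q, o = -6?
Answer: 257594 + sqrt(199607) ≈ 2.5804e+5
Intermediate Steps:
d(q) = -9 + 6*q
N(x, f) = -39 - 6*x (N(x, f) = -6*x + (-9 + 6*(-5)) = -6*x + (-9 - 30) = -6*x - 39 = -39 - 6*x)
Q(B) = sqrt(-85 + 12*B**2) (Q(B) = sqrt(-92 + (7 + (6*(2*B))*B)) = sqrt(-92 + (7 + (12*B)*B)) = sqrt(-92 + (7 + 12*B**2)) = sqrt(-85 + 12*B**2))
Q(N(15, 25)) - 1*(-257594) = sqrt(-85 + 12*(-39 - 6*15)**2) - 1*(-257594) = sqrt(-85 + 12*(-39 - 90)**2) + 257594 = sqrt(-85 + 12*(-129)**2) + 257594 = sqrt(-85 + 12*16641) + 257594 = sqrt(-85 + 199692) + 257594 = sqrt(199607) + 257594 = 257594 + sqrt(199607)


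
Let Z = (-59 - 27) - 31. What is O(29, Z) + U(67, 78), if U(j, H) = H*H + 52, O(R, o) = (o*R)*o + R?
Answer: 403146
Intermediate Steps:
Z = -117 (Z = -86 - 31 = -117)
O(R, o) = R + R*o**2 (O(R, o) = (R*o)*o + R = R*o**2 + R = R + R*o**2)
U(j, H) = 52 + H**2 (U(j, H) = H**2 + 52 = 52 + H**2)
O(29, Z) + U(67, 78) = 29*(1 + (-117)**2) + (52 + 78**2) = 29*(1 + 13689) + (52 + 6084) = 29*13690 + 6136 = 397010 + 6136 = 403146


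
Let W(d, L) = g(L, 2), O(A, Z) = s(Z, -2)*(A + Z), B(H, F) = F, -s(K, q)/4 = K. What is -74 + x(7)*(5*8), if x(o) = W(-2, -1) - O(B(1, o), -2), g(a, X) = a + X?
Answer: -1634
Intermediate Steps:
s(K, q) = -4*K
g(a, X) = X + a
O(A, Z) = -4*Z*(A + Z) (O(A, Z) = (-4*Z)*(A + Z) = -4*Z*(A + Z))
W(d, L) = 2 + L
x(o) = 17 - 8*o (x(o) = (2 - 1) - (-4)*(-2)*(o - 2) = 1 - (-4)*(-2)*(-2 + o) = 1 - (-16 + 8*o) = 1 + (16 - 8*o) = 17 - 8*o)
-74 + x(7)*(5*8) = -74 + (17 - 8*7)*(5*8) = -74 + (17 - 56)*40 = -74 - 39*40 = -74 - 1560 = -1634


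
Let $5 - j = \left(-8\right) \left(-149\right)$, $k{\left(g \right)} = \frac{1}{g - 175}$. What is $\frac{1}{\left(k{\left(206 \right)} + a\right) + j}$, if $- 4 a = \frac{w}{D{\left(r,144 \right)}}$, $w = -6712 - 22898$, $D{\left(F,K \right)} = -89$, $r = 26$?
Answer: $- \frac{5518}{7008643} \approx -0.00078731$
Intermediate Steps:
$k{\left(g \right)} = \frac{1}{-175 + g}$
$w = -29610$ ($w = -6712 - 22898 = -29610$)
$j = -1187$ ($j = 5 - \left(-8\right) \left(-149\right) = 5 - 1192 = -1187$)
$a = - \frac{14805}{178}$ ($a = - \frac{\left(-29610\right) \frac{1}{-89}}{4} = - \frac{\left(-29610\right) \left(- \frac{1}{89}\right)}{4} = \left(- \frac{1}{4}\right) \frac{29610}{89} = - \frac{14805}{178} \approx -83.174$)
$\frac{1}{\left(k{\left(206 \right)} + a\right) + j} = \frac{1}{\left(\frac{1}{-175 + 206} - \frac{14805}{178}\right) - 1187} = \frac{1}{\left(\frac{1}{31} - \frac{14805}{178}\right) - 1187} = \frac{1}{- \frac{458777}{5518} - 1187} = \frac{1}{- \frac{7008643}{5518}} = - \frac{5518}{7008643}$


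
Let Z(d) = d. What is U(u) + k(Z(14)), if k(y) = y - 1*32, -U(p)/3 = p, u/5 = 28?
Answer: -438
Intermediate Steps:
u = 140 (u = 5*28 = 140)
U(p) = -3*p
k(y) = -32 + y (k(y) = y - 32 = -32 + y)
U(u) + k(Z(14)) = -3*140 + (-32 + 14) = -420 - 18 = -438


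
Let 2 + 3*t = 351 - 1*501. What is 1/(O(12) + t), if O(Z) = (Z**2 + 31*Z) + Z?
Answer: 3/1432 ≈ 0.0020950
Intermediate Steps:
t = -152/3 (t = -2/3 + (351 - 1*501)/3 = -2/3 + (351 - 501)/3 = -2/3 + (1/3)*(-150) = -2/3 - 50 = -152/3 ≈ -50.667)
O(Z) = Z**2 + 32*Z
1/(O(12) + t) = 1/(12*(32 + 12) - 152/3) = 1/(12*44 - 152/3) = 1/(528 - 152/3) = 1/(1432/3) = 3/1432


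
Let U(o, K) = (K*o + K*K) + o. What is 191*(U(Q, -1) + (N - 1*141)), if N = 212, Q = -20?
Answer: 13752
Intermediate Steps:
U(o, K) = o + K**2 + K*o (U(o, K) = (K*o + K**2) + o = (K**2 + K*o) + o = o + K**2 + K*o)
191*(U(Q, -1) + (N - 1*141)) = 191*((-20 + (-1)**2 - 1*(-20)) + (212 - 1*141)) = 191*((-20 + 1 + 20) + (212 - 141)) = 191*(1 + 71) = 191*72 = 13752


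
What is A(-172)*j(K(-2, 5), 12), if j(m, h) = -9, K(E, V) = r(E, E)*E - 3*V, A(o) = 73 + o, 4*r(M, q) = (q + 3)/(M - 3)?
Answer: 891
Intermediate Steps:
r(M, q) = (3 + q)/(4*(-3 + M)) (r(M, q) = ((q + 3)/(M - 3))/4 = ((3 + q)/(-3 + M))/4 = (3 + q)/(4*(-3 + M)))
K(E, V) = -3*V + E*(3 + E)/(4*(-3 + E)) (K(E, V) = ((3 + E)/(4*(-3 + E)))*E - 3*V = E*(3 + E)/(4*(-3 + E)) - 3*V = -3*V + E*(3 + E)/(4*(-3 + E)))
A(-172)*j(K(-2, 5), 12) = (73 - 172)*(-9) = -99*(-9) = 891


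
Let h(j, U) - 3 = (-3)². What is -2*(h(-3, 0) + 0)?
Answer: -24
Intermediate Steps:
h(j, U) = 12 (h(j, U) = 3 + (-3)² = 3 + 9 = 12)
-2*(h(-3, 0) + 0) = -2*(12 + 0) = -2*12 = -24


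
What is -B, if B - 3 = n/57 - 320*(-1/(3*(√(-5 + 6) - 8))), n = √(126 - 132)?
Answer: 257/21 - I*√6/57 ≈ 12.238 - 0.042974*I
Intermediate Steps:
n = I*√6 (n = √(-6) = I*√6 ≈ 2.4495*I)
B = -257/21 + I*√6/57 (B = 3 + ((I*√6)/57 - 320*(-1/(3*(√(-5 + 6) - 8)))) = 3 + ((I*√6)*(1/57) - 320*(-1/(3*(√1 - 8)))) = 3 + (I*√6/57 - 320*(-1/(3*(1 - 8)))) = 3 + (I*√6/57 - 320/((-3*(-7)))) = 3 + (I*√6/57 - 320/21) = 3 + (-320/21 + I*√6/57) = -257/21 + I*√6/57 ≈ -12.238 + 0.042974*I)
-B = -(-257/21 + I*√6/57) = 257/21 - I*√6/57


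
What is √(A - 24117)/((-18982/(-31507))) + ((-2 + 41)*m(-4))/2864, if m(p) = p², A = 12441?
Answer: 39/179 + 31507*I*√2919/9491 ≈ 0.21788 + 179.35*I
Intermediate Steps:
√(A - 24117)/((-18982/(-31507))) + ((-2 + 41)*m(-4))/2864 = √(12441 - 24117)/((-18982/(-31507))) + ((-2 + 41)*(-4)²)/2864 = √(-11676)/((-18982*(-1/31507))) + (39*16)*(1/2864) = (2*I*√2919)/(18982/31507) + 624*(1/2864) = (2*I*√2919)*(31507/18982) + 39/179 = 31507*I*√2919/9491 + 39/179 = 39/179 + 31507*I*√2919/9491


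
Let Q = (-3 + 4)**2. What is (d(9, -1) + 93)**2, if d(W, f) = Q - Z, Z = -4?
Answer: 9604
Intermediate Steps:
Q = 1 (Q = 1**2 = 1)
d(W, f) = 5 (d(W, f) = 1 - 1*(-4) = 1 + 4 = 5)
(d(9, -1) + 93)**2 = (5 + 93)**2 = 98**2 = 9604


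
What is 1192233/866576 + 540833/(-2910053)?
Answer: 3000788320541/2521782088528 ≈ 1.1899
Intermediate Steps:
1192233/866576 + 540833/(-2910053) = 1192233*(1/866576) + 540833*(-1/2910053) = 1192233/866576 - 540833/2910053 = 3000788320541/2521782088528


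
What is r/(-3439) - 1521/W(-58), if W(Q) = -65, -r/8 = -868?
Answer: 367643/17195 ≈ 21.381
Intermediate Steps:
r = 6944 (r = -8*(-868) = 6944)
r/(-3439) - 1521/W(-58) = 6944/(-3439) - 1521/(-65) = 6944*(-1/3439) - 1521*(-1/65) = -6944/3439 + 117/5 = 367643/17195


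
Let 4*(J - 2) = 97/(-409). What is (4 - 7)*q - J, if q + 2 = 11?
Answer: -47347/1636 ≈ -28.941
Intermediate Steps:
q = 9 (q = -2 + 11 = 9)
J = 3175/1636 (J = 2 + (97/(-409))/4 = 2 + (97*(-1/409))/4 = 2 + (¼)*(-97/409) = 2 - 97/1636 = 3175/1636 ≈ 1.9407)
(4 - 7)*q - J = (4 - 7)*9 - 1*3175/1636 = -3*9 - 3175/1636 = -27 - 3175/1636 = -47347/1636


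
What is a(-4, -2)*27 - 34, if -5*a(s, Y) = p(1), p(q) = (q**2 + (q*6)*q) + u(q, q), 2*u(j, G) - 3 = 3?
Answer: -88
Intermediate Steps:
u(j, G) = 3 (u(j, G) = 3/2 + (1/2)*3 = 3/2 + 3/2 = 3)
p(q) = 3 + 7*q**2 (p(q) = (q**2 + (q*6)*q) + 3 = (q**2 + (6*q)*q) + 3 = (q**2 + 6*q**2) + 3 = 7*q**2 + 3 = 3 + 7*q**2)
a(s, Y) = -2 (a(s, Y) = -(3 + 7*1**2)/5 = -(3 + 7*1)/5 = -(3 + 7)/5 = -1/5*10 = -2)
a(-4, -2)*27 - 34 = -2*27 - 34 = -54 - 34 = -88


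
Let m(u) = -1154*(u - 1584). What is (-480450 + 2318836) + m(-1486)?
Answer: 5381166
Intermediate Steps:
m(u) = 1827936 - 1154*u (m(u) = -1154*(-1584 + u) = 1827936 - 1154*u)
(-480450 + 2318836) + m(-1486) = (-480450 + 2318836) + (1827936 - 1154*(-1486)) = 1838386 + (1827936 + 1714844) = 1838386 + 3542780 = 5381166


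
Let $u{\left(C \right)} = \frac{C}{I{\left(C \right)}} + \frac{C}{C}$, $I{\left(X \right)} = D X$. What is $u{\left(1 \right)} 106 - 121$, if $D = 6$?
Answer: $\frac{8}{3} \approx 2.6667$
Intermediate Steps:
$I{\left(X \right)} = 6 X$
$u{\left(C \right)} = \frac{7}{6}$ ($u{\left(C \right)} = \frac{C}{6 C} + \frac{C}{C} = C \frac{1}{6 C} + 1 = \frac{1}{6} + 1 = \frac{7}{6}$)
$u{\left(1 \right)} 106 - 121 = \frac{7}{6} \cdot 106 - 121 = \frac{371}{3} - 121 = \frac{8}{3}$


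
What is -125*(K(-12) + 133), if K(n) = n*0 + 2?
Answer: -16875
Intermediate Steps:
K(n) = 2 (K(n) = 0 + 2 = 2)
-125*(K(-12) + 133) = -125*(2 + 133) = -125*135 = -16875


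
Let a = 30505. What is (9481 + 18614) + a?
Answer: 58600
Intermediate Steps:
(9481 + 18614) + a = (9481 + 18614) + 30505 = 28095 + 30505 = 58600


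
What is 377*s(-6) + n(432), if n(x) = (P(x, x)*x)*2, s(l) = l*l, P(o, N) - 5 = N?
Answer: 391140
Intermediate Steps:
P(o, N) = 5 + N
s(l) = l²
n(x) = 2*x*(5 + x) (n(x) = ((5 + x)*x)*2 = (x*(5 + x))*2 = 2*x*(5 + x))
377*s(-6) + n(432) = 377*(-6)² + 2*432*(5 + 432) = 377*36 + 2*432*437 = 13572 + 377568 = 391140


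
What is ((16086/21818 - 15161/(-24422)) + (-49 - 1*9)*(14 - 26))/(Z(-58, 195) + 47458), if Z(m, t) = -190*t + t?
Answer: 185789857703/2824846997594 ≈ 0.065770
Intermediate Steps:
Z(m, t) = -189*t
((16086/21818 - 15161/(-24422)) + (-49 - 1*9)*(14 - 26))/(Z(-58, 195) + 47458) = ((16086/21818 - 15161/(-24422)) + (-49 - 1*9)*(14 - 26))/(-189*195 + 47458) = ((16086*(1/21818) - 15161*(-1/24422)) + (-49 - 9)*(-12))/(-36855 + 47458) = ((8043/10909 + 15161/24422) - 58*(-12))/10603 = (361817495/266419598 + 696)*(1/10603) = (185789857703/266419598)*(1/10603) = 185789857703/2824846997594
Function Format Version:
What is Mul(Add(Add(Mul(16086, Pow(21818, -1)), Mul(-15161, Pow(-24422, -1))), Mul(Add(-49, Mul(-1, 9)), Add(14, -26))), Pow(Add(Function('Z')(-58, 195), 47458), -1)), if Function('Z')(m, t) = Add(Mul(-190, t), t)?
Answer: Rational(185789857703, 2824846997594) ≈ 0.065770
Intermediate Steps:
Function('Z')(m, t) = Mul(-189, t)
Mul(Add(Add(Mul(16086, Pow(21818, -1)), Mul(-15161, Pow(-24422, -1))), Mul(Add(-49, Mul(-1, 9)), Add(14, -26))), Pow(Add(Function('Z')(-58, 195), 47458), -1)) = Mul(Add(Add(Mul(16086, Pow(21818, -1)), Mul(-15161, Pow(-24422, -1))), Mul(Add(-49, Mul(-1, 9)), Add(14, -26))), Pow(Add(Mul(-189, 195), 47458), -1)) = Mul(Add(Add(Mul(16086, Rational(1, 21818)), Mul(-15161, Rational(-1, 24422))), Mul(Add(-49, -9), -12)), Pow(Add(-36855, 47458), -1)) = Mul(Add(Add(Rational(8043, 10909), Rational(15161, 24422)), Mul(-58, -12)), Pow(10603, -1)) = Mul(Add(Rational(361817495, 266419598), 696), Rational(1, 10603)) = Mul(Rational(185789857703, 266419598), Rational(1, 10603)) = Rational(185789857703, 2824846997594)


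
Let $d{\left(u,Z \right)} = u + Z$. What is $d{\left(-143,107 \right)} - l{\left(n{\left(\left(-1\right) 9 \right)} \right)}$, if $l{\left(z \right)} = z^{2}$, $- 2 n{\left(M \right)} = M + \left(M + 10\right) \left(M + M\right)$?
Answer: $- \frac{873}{4} \approx -218.25$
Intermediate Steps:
$d{\left(u,Z \right)} = Z + u$
$n{\left(M \right)} = - \frac{M}{2} - M \left(10 + M\right)$ ($n{\left(M \right)} = - \frac{M + \left(M + 10\right) \left(M + M\right)}{2} = - \frac{M + \left(10 + M\right) 2 M}{2} = - \frac{M + 2 M \left(10 + M\right)}{2} = - \frac{M}{2} - M \left(10 + M\right)$)
$d{\left(-143,107 \right)} - l{\left(n{\left(\left(-1\right) 9 \right)} \right)} = \left(107 - 143\right) - \left(- \frac{\left(-1\right) 9 \left(21 + 2 \left(\left(-1\right) 9\right)\right)}{2}\right)^{2} = -36 - \left(\left(- \frac{1}{2}\right) \left(-9\right) \left(21 + 2 \left(-9\right)\right)\right)^{2} = -36 - \left(\left(- \frac{1}{2}\right) \left(-9\right) \left(21 - 18\right)\right)^{2} = -36 - \left(\left(- \frac{1}{2}\right) \left(-9\right) 3\right)^{2} = -36 - \left(\frac{27}{2}\right)^{2} = -36 - \frac{729}{4} = - \frac{873}{4}$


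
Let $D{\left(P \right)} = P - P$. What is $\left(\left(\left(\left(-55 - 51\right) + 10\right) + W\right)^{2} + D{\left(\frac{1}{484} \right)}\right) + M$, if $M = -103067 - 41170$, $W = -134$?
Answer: $-91337$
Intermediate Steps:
$D{\left(P \right)} = 0$
$M = -144237$ ($M = -103067 - 41170 = -144237$)
$\left(\left(\left(\left(-55 - 51\right) + 10\right) + W\right)^{2} + D{\left(\frac{1}{484} \right)}\right) + M = \left(\left(\left(\left(-55 - 51\right) + 10\right) - 134\right)^{2} + 0\right) - 144237 = \left(\left(\left(-106 + 10\right) - 134\right)^{2} + 0\right) - 144237 = \left(\left(-96 - 134\right)^{2} + 0\right) - 144237 = \left(\left(-230\right)^{2} + 0\right) - 144237 = \left(52900 + 0\right) - 144237 = 52900 - 144237 = -91337$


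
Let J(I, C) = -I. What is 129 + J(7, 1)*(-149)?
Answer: 1172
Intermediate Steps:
129 + J(7, 1)*(-149) = 129 - 1*7*(-149) = 129 - 7*(-149) = 129 + 1043 = 1172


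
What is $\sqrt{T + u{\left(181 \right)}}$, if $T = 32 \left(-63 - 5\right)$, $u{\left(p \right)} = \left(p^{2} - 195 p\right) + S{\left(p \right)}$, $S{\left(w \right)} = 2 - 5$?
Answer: $i \sqrt{4713} \approx 68.651 i$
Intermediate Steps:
$S{\left(w \right)} = -3$ ($S{\left(w \right)} = 2 - 5 = -3$)
$u{\left(p \right)} = -3 + p^{2} - 195 p$ ($u{\left(p \right)} = \left(p^{2} - 195 p\right) - 3 = -3 + p^{2} - 195 p$)
$T = -2176$ ($T = 32 \left(-63 - 5\right) = 32 \left(-68\right) = -2176$)
$\sqrt{T + u{\left(181 \right)}} = \sqrt{-2176 - \left(35298 - 32761\right)} = \sqrt{-2176 - 2537} = \sqrt{-4713} = i \sqrt{4713}$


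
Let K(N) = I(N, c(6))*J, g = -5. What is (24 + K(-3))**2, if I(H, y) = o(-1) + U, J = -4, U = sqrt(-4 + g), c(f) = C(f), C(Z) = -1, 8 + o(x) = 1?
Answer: 2560 - 1248*I ≈ 2560.0 - 1248.0*I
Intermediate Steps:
o(x) = -7 (o(x) = -8 + 1 = -7)
c(f) = -1
U = 3*I (U = sqrt(-4 - 5) = sqrt(-9) = 3*I ≈ 3.0*I)
I(H, y) = -7 + 3*I
K(N) = 28 - 12*I (K(N) = (-7 + 3*I)*(-4) = 28 - 12*I)
(24 + K(-3))**2 = (24 + (28 - 12*I))**2 = (52 - 12*I)**2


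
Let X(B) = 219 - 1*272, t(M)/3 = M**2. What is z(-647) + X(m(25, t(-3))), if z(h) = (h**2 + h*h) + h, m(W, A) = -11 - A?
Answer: 836518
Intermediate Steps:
t(M) = 3*M**2
z(h) = h + 2*h**2 (z(h) = (h**2 + h**2) + h = 2*h**2 + h = h + 2*h**2)
X(B) = -53 (X(B) = 219 - 272 = -53)
z(-647) + X(m(25, t(-3))) = -647*(1 + 2*(-647)) - 53 = -647*(1 - 1294) - 53 = -647*(-1293) - 53 = 836571 - 53 = 836518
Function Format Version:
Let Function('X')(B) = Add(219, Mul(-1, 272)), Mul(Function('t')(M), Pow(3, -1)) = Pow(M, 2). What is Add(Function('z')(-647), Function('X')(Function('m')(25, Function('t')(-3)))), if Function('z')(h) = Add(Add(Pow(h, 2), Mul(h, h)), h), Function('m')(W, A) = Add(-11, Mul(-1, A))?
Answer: 836518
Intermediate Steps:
Function('t')(M) = Mul(3, Pow(M, 2))
Function('z')(h) = Add(h, Mul(2, Pow(h, 2))) (Function('z')(h) = Add(Add(Pow(h, 2), Pow(h, 2)), h) = Add(Mul(2, Pow(h, 2)), h) = Add(h, Mul(2, Pow(h, 2))))
Function('X')(B) = -53 (Function('X')(B) = Add(219, -272) = -53)
Add(Function('z')(-647), Function('X')(Function('m')(25, Function('t')(-3)))) = Add(Mul(-647, Add(1, Mul(2, -647))), -53) = Add(Mul(-647, Add(1, -1294)), -53) = Add(Mul(-647, -1293), -53) = Add(836571, -53) = 836518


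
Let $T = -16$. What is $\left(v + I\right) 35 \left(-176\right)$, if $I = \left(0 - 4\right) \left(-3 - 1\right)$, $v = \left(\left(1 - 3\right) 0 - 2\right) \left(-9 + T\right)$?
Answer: $-406560$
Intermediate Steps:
$v = 50$ ($v = \left(\left(1 - 3\right) 0 - 2\right) \left(-9 - 16\right) = \left(\left(-2\right) 0 - 2\right) \left(-25\right) = \left(0 - 2\right) \left(-25\right) = \left(-2\right) \left(-25\right) = 50$)
$I = 16$ ($I = \left(0 - 4\right) \left(-4\right) = \left(-4\right) \left(-4\right) = 16$)
$\left(v + I\right) 35 \left(-176\right) = \left(50 + 16\right) 35 \left(-176\right) = 66 \cdot 35 \left(-176\right) = 2310 \left(-176\right) = -406560$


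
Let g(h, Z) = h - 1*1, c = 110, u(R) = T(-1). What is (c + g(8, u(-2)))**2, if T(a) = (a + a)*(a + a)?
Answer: 13689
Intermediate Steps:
T(a) = 4*a**2 (T(a) = (2*a)*(2*a) = 4*a**2)
u(R) = 4 (u(R) = 4*(-1)**2 = 4*1 = 4)
g(h, Z) = -1 + h (g(h, Z) = h - 1 = -1 + h)
(c + g(8, u(-2)))**2 = (110 + (-1 + 8))**2 = (110 + 7)**2 = 117**2 = 13689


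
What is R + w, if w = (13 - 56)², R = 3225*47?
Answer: 153424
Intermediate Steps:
R = 151575
w = 1849 (w = (-43)² = 1849)
R + w = 151575 + 1849 = 153424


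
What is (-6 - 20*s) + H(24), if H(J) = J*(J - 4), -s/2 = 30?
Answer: 1674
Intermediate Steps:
s = -60 (s = -2*30 = -60)
H(J) = J*(-4 + J)
(-6 - 20*s) + H(24) = (-6 - 20*(-60)) + 24*(-4 + 24) = (-6 + 1200) + 24*20 = 1194 + 480 = 1674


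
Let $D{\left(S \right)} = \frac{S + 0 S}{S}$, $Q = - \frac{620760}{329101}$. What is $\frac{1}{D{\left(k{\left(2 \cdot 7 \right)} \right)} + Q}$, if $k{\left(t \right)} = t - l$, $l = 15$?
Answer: $- \frac{329101}{291659} \approx -1.1284$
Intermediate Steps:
$k{\left(t \right)} = -15 + t$ ($k{\left(t \right)} = t - 15 = -15 + t$)
$Q = - \frac{620760}{329101}$ ($Q = \left(-620760\right) \frac{1}{329101} = - \frac{620760}{329101} \approx -1.8862$)
$D{\left(S \right)} = 1$ ($D{\left(S \right)} = \frac{S + 0}{S} = \frac{S}{S} = 1$)
$\frac{1}{D{\left(k{\left(2 \cdot 7 \right)} \right)} + Q} = \frac{1}{1 - \frac{620760}{329101}} = \frac{1}{- \frac{291659}{329101}} = - \frac{329101}{291659}$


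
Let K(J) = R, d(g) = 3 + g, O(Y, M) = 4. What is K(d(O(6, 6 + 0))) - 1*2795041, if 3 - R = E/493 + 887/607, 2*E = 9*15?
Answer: -1672836789603/598502 ≈ -2.7950e+6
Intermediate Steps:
E = 135/2 (E = (9*15)/2 = (½)*135 = 135/2 ≈ 67.500)
R = 838979/598502 (R = 3 - ((135/2)/493 + 887/607) = 3 - ((135/2)*(1/493) + 887*(1/607)) = 3 - (135/986 + 887/607) = 3 - 1*956527/598502 = 3 - 956527/598502 = 838979/598502 ≈ 1.4018)
K(J) = 838979/598502
K(d(O(6, 6 + 0))) - 1*2795041 = 838979/598502 - 1*2795041 = 838979/598502 - 2795041 = -1672836789603/598502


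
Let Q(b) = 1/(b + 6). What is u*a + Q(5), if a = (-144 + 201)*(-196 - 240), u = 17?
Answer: -4647323/11 ≈ -4.2248e+5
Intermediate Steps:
Q(b) = 1/(6 + b)
a = -24852 (a = 57*(-436) = -24852)
u*a + Q(5) = 17*(-24852) + 1/(6 + 5) = -422484 + 1/11 = -4647323/11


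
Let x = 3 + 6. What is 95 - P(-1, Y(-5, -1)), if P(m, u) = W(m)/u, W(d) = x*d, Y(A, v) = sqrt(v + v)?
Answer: 95 - 9*I*sqrt(2)/2 ≈ 95.0 - 6.364*I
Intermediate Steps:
x = 9
Y(A, v) = sqrt(2)*sqrt(v) (Y(A, v) = sqrt(2*v) = sqrt(2)*sqrt(v))
W(d) = 9*d
P(m, u) = 9*m/u (P(m, u) = (9*m)/u = 9*m/u)
95 - P(-1, Y(-5, -1)) = 95 - 9*(-1)/(sqrt(2)*sqrt(-1)) = 95 - 9*(-1)/(sqrt(2)*I) = 95 - 9*(-1)/(I*sqrt(2)) = 95 - 9*(-1)*(-I*sqrt(2)/2) = 95 - 9*I*sqrt(2)/2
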